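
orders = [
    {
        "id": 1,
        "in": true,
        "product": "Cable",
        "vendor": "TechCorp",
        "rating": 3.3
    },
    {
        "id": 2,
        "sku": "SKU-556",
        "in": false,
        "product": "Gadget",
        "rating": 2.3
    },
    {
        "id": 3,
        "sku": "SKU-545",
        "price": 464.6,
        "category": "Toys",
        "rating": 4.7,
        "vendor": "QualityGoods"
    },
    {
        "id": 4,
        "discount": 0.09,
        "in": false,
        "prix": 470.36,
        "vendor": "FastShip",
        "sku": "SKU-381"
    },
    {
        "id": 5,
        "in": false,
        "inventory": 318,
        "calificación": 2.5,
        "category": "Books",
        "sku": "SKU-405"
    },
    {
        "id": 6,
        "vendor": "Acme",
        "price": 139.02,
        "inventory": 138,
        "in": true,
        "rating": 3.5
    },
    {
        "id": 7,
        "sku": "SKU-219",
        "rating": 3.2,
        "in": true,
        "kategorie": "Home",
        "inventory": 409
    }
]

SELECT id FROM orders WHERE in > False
[1, 6, 7]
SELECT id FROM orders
[1, 2, 3, 4, 5, 6, 7]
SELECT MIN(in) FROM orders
False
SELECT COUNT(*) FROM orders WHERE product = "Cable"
1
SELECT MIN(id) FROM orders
1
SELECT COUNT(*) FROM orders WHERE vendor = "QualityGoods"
1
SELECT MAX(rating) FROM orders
4.7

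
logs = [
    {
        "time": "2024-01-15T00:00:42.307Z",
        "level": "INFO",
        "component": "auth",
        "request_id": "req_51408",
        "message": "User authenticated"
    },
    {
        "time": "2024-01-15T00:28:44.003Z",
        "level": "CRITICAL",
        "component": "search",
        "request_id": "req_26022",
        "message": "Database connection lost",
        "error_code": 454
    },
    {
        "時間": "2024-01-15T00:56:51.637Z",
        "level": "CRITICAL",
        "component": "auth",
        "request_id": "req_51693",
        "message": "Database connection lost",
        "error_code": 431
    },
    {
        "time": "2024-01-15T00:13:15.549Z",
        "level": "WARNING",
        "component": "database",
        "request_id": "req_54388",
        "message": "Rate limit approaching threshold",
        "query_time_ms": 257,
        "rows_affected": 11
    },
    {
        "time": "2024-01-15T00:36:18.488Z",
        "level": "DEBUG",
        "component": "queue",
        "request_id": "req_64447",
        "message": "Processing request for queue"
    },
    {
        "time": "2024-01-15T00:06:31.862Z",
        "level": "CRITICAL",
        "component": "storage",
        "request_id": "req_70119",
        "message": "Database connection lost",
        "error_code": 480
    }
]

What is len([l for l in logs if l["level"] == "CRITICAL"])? 3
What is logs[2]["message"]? "Database connection lost"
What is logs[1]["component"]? "search"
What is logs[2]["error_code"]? 431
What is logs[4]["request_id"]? "req_64447"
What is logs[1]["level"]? "CRITICAL"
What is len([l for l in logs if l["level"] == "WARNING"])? 1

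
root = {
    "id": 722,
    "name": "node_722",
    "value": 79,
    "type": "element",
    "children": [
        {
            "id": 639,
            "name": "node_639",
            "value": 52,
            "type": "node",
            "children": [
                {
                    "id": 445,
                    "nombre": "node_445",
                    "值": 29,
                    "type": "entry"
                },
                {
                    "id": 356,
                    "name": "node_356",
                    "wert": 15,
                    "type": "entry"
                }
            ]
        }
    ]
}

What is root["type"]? "element"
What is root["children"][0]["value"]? 52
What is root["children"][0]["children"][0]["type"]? "entry"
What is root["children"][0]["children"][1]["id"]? 356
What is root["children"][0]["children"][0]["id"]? 445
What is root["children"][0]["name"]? "node_639"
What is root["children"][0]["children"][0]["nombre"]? "node_445"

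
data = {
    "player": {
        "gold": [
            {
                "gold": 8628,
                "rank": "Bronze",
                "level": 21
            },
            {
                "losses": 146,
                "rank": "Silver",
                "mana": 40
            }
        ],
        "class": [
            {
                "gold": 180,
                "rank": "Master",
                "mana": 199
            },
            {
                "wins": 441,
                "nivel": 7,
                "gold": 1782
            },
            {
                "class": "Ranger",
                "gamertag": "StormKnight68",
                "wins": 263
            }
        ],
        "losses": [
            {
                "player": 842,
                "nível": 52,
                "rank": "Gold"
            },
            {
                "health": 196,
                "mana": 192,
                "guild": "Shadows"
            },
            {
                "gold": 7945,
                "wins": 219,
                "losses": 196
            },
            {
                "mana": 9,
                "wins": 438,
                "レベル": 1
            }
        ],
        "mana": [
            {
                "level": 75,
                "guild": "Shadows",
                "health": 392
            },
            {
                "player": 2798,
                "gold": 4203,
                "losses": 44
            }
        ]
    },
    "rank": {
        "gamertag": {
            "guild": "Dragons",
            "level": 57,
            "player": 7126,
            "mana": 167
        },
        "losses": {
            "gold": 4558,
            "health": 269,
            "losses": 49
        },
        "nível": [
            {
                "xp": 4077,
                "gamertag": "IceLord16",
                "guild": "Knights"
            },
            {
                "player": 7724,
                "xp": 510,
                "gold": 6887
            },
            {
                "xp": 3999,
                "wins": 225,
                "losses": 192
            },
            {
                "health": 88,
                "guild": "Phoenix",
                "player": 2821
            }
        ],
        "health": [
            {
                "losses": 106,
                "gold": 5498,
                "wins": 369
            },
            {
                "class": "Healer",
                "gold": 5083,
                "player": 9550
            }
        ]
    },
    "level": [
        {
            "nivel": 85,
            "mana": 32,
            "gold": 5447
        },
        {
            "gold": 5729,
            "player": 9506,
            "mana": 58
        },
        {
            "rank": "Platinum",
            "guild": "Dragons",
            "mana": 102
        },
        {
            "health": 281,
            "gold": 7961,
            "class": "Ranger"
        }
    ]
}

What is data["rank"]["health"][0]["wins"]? 369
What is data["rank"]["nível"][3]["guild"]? "Phoenix"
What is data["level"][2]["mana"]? 102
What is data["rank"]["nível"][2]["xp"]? 3999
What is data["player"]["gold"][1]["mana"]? 40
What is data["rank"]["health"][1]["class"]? "Healer"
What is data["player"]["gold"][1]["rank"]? "Silver"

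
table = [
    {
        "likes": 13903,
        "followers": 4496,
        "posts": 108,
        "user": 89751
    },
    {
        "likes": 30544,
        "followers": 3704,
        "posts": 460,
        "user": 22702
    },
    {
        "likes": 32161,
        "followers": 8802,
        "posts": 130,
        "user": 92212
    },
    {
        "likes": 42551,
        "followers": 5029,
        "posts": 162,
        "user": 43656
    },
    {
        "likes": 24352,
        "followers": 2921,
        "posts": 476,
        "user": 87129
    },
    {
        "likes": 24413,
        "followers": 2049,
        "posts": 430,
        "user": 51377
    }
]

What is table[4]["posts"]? 476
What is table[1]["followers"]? 3704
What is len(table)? 6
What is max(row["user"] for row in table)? 92212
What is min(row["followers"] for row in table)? 2049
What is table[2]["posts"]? 130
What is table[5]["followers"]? 2049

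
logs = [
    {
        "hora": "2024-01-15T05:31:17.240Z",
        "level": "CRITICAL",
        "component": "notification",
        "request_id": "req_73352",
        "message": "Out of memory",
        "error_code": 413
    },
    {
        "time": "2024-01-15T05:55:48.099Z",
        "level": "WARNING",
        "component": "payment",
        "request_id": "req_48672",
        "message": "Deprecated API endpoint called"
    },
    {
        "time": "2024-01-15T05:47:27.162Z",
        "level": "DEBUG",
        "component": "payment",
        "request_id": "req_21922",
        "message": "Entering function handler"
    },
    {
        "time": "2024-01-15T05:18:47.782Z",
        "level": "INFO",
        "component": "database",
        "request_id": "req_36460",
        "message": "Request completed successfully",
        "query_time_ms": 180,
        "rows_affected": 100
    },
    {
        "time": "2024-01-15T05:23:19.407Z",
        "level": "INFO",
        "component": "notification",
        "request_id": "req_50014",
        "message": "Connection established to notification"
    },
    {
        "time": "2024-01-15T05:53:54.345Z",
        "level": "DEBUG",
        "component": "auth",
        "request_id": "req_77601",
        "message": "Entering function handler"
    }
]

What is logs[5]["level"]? "DEBUG"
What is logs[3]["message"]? "Request completed successfully"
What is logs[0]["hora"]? "2024-01-15T05:31:17.240Z"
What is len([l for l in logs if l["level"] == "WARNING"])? 1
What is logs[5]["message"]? "Entering function handler"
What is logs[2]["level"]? "DEBUG"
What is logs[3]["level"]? "INFO"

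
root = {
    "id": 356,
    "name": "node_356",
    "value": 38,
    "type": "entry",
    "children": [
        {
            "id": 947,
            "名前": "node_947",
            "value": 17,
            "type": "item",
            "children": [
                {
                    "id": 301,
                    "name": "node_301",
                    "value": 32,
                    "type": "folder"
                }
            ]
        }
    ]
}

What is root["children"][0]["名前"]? "node_947"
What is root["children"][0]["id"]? 947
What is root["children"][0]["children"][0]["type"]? "folder"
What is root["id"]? 356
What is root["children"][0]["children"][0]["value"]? 32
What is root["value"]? 38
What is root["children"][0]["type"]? "item"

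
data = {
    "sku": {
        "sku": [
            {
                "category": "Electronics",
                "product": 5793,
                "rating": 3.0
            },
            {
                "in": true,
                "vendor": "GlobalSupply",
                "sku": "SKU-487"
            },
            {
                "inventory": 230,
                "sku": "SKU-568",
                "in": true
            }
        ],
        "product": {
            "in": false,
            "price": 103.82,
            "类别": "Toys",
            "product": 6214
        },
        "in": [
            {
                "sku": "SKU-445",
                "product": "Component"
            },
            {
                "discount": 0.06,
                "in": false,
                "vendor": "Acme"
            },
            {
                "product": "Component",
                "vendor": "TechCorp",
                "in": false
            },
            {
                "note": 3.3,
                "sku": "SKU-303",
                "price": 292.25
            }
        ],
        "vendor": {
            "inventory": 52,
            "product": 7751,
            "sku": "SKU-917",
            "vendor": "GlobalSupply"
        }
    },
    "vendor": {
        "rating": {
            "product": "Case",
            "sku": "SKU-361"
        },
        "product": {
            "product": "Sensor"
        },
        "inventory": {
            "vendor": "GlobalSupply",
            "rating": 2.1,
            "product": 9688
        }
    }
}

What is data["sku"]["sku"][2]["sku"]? "SKU-568"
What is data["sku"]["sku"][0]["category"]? "Electronics"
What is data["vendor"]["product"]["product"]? "Sensor"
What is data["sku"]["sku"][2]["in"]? True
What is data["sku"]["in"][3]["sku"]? "SKU-303"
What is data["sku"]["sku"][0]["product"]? 5793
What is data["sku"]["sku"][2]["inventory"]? 230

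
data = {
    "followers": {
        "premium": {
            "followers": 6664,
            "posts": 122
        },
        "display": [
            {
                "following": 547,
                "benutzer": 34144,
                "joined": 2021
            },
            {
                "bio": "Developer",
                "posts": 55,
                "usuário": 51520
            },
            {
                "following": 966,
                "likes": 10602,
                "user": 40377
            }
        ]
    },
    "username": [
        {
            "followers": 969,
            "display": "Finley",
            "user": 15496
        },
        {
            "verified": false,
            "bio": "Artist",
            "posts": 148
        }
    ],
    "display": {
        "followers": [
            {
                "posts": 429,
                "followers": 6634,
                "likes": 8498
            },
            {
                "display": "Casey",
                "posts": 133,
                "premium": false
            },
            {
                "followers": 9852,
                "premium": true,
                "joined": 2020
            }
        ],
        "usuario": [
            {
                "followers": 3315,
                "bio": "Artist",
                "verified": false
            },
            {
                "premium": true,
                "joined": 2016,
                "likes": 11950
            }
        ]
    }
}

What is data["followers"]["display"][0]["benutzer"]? 34144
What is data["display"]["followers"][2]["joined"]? 2020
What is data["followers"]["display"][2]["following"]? 966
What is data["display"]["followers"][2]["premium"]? True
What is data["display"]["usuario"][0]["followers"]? 3315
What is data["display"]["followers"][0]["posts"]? 429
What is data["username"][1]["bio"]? "Artist"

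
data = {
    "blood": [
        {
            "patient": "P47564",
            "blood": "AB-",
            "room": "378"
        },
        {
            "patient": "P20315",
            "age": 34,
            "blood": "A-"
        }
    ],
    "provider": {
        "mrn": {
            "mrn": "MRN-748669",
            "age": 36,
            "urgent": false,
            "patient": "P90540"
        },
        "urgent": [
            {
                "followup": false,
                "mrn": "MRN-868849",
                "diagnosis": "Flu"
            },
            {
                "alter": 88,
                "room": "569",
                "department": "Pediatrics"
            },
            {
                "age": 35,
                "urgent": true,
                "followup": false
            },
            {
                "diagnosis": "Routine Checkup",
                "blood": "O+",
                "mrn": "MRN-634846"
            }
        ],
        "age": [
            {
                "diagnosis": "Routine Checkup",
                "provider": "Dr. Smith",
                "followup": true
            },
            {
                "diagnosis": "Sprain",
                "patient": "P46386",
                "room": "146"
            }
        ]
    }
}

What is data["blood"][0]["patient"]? "P47564"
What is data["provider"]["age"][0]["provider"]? "Dr. Smith"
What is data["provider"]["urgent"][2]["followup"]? False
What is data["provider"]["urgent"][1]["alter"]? 88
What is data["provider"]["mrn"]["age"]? 36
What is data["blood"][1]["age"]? 34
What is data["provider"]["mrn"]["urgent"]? False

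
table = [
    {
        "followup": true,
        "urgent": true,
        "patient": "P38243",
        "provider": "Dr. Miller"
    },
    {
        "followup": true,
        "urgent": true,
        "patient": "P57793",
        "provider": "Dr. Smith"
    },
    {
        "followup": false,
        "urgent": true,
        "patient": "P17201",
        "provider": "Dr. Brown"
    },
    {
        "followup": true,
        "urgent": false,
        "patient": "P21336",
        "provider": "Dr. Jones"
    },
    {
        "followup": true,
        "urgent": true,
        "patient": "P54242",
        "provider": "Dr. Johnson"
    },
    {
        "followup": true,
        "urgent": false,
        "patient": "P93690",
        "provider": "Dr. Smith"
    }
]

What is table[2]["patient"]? "P17201"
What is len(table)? 6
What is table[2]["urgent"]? True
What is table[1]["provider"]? "Dr. Smith"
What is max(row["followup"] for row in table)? True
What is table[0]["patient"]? "P38243"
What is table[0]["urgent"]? True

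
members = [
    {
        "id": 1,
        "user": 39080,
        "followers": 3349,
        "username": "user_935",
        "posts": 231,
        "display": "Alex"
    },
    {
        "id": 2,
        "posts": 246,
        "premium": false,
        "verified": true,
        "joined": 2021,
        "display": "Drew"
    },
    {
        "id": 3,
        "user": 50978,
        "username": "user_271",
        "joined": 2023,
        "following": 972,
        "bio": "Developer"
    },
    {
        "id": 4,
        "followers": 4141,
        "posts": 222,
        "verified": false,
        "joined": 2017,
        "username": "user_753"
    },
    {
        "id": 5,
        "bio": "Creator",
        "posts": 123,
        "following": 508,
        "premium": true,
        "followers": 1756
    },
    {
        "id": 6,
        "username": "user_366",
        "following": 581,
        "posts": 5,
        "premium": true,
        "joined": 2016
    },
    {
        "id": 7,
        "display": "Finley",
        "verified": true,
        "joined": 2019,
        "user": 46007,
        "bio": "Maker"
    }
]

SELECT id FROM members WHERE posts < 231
[4, 5, 6]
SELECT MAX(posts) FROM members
246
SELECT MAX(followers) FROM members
4141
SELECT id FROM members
[1, 2, 3, 4, 5, 6, 7]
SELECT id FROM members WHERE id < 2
[1]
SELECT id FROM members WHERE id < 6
[1, 2, 3, 4, 5]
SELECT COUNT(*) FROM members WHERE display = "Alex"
1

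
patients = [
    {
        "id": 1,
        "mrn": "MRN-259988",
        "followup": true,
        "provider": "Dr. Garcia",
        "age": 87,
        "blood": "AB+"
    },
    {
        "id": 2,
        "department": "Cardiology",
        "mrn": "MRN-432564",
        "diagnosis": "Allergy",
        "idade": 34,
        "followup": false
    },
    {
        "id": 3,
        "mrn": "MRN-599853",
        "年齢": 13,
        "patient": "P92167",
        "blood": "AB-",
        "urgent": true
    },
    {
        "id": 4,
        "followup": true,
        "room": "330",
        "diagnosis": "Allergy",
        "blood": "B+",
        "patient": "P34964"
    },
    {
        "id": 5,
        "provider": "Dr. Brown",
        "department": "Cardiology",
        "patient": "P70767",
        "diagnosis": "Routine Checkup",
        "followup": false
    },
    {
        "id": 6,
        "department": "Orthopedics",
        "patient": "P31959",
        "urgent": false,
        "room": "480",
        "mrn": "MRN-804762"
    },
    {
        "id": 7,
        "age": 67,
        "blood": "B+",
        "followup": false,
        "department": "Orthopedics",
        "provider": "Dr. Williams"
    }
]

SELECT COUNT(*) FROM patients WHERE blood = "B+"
2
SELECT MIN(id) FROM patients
1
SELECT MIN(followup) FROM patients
False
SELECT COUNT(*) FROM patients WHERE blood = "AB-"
1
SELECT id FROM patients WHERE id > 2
[3, 4, 5, 6, 7]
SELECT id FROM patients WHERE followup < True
[2, 5, 7]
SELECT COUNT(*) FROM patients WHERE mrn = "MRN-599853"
1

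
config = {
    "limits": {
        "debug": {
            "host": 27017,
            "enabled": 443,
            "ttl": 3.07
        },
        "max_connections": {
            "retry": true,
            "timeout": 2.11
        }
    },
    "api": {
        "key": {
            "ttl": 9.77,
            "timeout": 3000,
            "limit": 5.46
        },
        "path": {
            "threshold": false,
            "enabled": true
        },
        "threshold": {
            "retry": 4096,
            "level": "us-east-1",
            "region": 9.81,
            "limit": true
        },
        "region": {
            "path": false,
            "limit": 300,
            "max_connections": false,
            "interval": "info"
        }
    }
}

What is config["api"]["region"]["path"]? False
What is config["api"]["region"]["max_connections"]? False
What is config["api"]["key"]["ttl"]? 9.77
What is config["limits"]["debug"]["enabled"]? 443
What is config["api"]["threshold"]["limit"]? True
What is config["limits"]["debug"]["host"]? 27017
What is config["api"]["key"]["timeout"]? 3000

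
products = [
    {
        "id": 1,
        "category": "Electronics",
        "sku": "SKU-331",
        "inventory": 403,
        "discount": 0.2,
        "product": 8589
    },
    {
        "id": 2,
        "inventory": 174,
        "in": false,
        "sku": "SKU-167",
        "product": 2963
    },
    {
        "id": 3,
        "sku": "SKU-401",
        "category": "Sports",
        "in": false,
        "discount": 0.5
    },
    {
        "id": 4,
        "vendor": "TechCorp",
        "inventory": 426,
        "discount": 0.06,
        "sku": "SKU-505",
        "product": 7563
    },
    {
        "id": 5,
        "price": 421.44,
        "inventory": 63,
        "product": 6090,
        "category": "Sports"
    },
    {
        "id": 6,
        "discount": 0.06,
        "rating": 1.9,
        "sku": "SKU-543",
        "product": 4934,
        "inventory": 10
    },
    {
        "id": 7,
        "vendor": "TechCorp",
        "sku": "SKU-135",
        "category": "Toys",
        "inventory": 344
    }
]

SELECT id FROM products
[1, 2, 3, 4, 5, 6, 7]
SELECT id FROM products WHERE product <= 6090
[2, 5, 6]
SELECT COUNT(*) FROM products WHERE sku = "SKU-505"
1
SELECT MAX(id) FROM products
7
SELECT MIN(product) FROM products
2963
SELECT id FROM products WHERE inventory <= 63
[5, 6]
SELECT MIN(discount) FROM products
0.06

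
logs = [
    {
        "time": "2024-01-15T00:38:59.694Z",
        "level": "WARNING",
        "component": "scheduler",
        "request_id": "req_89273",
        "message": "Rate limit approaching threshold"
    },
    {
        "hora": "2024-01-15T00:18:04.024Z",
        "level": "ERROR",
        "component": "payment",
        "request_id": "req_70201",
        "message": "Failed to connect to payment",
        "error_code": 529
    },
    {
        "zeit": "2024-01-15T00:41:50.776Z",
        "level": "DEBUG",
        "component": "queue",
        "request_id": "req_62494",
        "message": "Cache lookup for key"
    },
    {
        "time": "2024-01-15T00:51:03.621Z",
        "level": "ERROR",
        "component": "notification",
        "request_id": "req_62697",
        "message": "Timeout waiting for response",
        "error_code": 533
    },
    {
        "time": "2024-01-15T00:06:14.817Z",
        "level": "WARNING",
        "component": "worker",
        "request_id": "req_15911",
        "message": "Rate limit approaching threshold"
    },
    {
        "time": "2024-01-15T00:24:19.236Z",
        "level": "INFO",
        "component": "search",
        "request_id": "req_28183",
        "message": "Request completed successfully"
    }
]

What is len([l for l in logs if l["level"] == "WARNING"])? 2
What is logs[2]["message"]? "Cache lookup for key"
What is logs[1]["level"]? "ERROR"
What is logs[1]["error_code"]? 529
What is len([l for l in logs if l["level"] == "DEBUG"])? 1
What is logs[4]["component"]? "worker"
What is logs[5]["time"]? "2024-01-15T00:24:19.236Z"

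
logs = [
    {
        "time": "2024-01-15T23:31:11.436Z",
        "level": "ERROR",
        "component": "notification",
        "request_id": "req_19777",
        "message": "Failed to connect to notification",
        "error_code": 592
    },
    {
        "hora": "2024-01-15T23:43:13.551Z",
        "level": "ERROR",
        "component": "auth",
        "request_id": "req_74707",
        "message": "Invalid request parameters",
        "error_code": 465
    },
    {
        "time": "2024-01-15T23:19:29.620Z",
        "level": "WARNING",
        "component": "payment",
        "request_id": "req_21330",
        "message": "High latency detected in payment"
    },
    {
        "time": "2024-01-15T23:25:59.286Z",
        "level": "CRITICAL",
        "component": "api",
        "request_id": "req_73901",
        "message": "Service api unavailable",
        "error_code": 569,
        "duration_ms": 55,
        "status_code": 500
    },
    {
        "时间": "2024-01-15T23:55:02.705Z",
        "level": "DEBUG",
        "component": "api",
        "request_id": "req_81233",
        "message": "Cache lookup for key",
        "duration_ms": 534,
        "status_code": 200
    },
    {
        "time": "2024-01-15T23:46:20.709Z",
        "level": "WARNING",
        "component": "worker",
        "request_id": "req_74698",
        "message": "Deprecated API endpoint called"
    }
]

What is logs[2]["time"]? "2024-01-15T23:19:29.620Z"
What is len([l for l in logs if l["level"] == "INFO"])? 0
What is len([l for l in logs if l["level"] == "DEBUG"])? 1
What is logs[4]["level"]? "DEBUG"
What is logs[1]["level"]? "ERROR"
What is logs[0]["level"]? "ERROR"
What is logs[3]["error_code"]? 569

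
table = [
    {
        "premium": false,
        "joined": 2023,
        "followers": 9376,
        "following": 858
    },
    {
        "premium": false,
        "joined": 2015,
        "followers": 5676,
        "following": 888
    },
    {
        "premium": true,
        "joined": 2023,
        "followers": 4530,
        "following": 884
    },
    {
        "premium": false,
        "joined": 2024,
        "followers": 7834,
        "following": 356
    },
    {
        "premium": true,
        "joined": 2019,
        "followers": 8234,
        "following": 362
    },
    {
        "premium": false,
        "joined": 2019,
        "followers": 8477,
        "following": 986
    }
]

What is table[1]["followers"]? 5676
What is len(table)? 6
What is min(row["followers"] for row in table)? 4530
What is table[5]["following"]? 986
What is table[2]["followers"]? 4530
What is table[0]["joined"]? 2023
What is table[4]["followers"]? 8234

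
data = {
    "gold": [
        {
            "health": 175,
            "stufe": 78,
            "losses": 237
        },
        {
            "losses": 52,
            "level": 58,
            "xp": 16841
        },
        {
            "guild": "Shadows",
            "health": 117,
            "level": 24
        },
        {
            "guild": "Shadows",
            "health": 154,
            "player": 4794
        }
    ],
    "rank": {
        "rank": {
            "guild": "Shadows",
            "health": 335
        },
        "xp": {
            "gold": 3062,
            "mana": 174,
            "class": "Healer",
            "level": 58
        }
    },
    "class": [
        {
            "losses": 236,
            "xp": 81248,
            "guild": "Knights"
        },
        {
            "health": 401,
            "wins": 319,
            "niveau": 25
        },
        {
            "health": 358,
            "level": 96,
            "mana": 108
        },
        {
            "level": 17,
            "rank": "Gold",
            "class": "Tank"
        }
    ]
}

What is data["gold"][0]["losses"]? 237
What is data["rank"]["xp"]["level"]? 58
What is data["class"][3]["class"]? "Tank"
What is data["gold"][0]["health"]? 175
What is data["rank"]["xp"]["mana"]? 174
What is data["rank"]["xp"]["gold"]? 3062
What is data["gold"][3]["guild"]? "Shadows"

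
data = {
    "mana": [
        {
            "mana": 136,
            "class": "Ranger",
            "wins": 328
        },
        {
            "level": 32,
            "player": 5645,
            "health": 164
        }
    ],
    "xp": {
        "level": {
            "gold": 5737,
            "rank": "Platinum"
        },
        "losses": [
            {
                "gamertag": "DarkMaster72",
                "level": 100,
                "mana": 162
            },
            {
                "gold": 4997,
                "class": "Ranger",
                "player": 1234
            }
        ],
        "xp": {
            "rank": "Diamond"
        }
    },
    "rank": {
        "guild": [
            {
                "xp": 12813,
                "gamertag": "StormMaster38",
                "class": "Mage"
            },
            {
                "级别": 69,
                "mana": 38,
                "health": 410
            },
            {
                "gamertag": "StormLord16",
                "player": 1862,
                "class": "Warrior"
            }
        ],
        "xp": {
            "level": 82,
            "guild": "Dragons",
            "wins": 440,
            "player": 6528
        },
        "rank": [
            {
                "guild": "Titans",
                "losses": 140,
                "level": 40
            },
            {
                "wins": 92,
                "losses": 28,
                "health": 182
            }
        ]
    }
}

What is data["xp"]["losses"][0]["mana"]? 162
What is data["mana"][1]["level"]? 32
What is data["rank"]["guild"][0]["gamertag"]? "StormMaster38"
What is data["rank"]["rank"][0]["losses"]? 140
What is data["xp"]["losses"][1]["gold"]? 4997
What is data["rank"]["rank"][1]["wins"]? 92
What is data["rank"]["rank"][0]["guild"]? "Titans"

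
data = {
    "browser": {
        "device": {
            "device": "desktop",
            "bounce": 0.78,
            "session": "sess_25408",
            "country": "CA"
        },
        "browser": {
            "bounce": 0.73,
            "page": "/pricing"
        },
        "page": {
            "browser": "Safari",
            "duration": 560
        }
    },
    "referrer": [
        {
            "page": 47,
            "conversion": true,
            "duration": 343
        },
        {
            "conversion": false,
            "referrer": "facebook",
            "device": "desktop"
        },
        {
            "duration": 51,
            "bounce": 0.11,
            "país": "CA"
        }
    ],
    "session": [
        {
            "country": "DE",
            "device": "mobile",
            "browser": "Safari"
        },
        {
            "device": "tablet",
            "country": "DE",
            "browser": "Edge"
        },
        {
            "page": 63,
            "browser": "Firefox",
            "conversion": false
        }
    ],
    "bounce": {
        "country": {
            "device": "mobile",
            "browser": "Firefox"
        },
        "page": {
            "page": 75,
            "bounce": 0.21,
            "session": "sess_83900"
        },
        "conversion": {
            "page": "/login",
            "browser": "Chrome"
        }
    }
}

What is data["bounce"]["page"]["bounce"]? 0.21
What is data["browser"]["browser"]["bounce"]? 0.73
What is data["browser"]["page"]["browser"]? "Safari"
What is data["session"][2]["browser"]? "Firefox"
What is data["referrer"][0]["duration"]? 343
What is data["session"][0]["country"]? "DE"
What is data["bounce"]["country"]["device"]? "mobile"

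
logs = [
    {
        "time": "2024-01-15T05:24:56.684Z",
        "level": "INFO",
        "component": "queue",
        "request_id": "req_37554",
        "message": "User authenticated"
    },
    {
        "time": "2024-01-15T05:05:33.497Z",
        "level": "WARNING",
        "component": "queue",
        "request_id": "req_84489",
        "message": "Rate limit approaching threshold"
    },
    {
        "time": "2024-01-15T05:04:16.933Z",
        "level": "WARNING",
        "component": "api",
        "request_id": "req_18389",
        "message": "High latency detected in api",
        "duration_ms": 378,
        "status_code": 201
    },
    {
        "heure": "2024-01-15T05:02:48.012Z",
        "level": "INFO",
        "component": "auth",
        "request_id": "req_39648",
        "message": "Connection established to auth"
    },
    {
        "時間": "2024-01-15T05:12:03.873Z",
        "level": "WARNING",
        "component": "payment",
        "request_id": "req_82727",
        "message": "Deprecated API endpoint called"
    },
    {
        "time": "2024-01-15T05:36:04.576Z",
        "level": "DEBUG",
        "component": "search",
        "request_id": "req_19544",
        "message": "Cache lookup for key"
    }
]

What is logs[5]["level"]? "DEBUG"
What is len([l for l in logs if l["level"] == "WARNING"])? 3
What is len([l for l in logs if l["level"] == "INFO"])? 2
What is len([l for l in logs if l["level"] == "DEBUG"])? 1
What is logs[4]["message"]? "Deprecated API endpoint called"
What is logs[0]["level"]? "INFO"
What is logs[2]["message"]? "High latency detected in api"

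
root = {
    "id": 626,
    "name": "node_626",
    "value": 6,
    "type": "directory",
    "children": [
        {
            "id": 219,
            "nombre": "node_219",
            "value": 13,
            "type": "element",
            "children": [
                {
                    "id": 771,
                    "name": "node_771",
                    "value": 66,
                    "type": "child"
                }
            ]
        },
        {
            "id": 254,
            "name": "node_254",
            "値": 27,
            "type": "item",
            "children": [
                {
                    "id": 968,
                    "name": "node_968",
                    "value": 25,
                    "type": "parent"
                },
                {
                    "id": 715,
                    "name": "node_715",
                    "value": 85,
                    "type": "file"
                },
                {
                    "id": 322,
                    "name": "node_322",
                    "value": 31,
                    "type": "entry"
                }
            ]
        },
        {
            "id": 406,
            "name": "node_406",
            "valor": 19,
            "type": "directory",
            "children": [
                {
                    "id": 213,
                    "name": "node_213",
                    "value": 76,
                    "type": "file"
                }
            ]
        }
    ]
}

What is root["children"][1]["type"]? "item"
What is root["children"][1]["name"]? "node_254"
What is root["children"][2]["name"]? "node_406"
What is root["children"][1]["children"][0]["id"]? 968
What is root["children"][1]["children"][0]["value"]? 25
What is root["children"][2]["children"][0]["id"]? 213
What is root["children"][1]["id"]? 254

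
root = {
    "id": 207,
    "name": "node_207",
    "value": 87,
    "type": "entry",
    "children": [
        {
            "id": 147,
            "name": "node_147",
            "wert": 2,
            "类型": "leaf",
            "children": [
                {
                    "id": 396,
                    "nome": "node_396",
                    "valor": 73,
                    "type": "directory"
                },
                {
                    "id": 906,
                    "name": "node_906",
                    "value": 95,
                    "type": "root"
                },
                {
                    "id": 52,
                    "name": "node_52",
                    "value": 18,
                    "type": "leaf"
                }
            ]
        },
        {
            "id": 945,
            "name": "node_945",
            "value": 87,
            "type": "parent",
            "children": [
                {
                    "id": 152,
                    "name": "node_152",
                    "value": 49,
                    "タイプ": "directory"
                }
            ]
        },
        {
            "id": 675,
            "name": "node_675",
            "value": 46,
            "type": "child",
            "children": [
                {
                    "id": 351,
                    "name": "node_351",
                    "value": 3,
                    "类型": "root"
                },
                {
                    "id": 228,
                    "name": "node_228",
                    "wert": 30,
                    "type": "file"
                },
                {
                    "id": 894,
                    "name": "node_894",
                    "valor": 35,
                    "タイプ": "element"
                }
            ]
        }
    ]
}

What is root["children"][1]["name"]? "node_945"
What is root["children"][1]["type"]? "parent"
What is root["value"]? 87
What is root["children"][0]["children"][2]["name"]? "node_52"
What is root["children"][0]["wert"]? 2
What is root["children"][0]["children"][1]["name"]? "node_906"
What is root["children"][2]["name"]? "node_675"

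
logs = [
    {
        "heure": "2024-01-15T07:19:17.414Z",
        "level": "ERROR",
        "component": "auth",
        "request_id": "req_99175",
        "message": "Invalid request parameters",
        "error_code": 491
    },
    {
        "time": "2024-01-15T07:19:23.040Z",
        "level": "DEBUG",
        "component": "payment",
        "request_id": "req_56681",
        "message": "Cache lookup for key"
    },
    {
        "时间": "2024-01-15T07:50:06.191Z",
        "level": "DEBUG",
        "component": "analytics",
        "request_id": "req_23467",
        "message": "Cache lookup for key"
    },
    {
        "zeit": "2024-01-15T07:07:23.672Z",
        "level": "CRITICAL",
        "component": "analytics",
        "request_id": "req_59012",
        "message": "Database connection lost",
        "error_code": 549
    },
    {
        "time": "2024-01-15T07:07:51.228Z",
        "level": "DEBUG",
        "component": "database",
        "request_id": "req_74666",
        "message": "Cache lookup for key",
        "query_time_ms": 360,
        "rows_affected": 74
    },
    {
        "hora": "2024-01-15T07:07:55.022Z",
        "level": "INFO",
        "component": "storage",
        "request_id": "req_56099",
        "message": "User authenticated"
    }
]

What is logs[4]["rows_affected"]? 74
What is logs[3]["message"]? "Database connection lost"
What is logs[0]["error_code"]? 491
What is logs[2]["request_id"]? "req_23467"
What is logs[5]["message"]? "User authenticated"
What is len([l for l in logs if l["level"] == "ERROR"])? 1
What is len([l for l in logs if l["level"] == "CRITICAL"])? 1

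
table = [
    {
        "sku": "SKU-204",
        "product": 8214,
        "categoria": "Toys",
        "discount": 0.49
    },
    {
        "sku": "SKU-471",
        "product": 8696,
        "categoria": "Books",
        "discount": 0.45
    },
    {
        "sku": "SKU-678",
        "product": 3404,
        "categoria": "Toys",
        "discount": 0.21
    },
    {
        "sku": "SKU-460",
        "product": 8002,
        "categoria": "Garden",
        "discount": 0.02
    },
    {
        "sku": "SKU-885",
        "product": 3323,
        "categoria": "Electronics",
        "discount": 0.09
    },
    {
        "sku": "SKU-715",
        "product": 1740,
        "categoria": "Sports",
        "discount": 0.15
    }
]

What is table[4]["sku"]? "SKU-885"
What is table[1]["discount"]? 0.45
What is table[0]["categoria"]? "Toys"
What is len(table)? 6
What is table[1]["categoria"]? "Books"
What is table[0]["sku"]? "SKU-204"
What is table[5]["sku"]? "SKU-715"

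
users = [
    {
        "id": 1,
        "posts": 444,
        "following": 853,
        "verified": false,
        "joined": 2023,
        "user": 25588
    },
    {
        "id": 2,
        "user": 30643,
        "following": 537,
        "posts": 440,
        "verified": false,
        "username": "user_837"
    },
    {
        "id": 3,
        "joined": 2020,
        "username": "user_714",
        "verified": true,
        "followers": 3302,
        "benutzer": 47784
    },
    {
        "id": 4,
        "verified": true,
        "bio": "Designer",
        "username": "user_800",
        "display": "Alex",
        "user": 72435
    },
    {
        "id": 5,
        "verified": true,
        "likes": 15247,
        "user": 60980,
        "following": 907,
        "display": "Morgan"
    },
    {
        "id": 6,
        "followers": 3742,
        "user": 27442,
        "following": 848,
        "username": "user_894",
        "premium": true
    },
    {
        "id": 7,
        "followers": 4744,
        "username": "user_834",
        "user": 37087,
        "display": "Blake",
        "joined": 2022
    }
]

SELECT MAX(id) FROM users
7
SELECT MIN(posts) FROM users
440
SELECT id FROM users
[1, 2, 3, 4, 5, 6, 7]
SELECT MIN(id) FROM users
1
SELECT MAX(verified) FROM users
True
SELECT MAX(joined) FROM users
2023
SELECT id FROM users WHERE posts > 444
[]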